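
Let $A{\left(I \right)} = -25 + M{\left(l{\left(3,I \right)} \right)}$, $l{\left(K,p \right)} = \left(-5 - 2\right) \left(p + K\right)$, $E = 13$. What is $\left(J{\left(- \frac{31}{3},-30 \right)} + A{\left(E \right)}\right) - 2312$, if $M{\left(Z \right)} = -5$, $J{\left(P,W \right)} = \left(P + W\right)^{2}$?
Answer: $- \frac{6437}{9} \approx -715.22$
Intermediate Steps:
$l{\left(K,p \right)} = - 7 K - 7 p$ ($l{\left(K,p \right)} = - 7 \left(K + p\right) = - 7 K - 7 p$)
$A{\left(I \right)} = -30$ ($A{\left(I \right)} = -25 - 5 = -30$)
$\left(J{\left(- \frac{31}{3},-30 \right)} + A{\left(E \right)}\right) - 2312 = \left(\left(- \frac{31}{3} - 30\right)^{2} - 30\right) - 2312 = \left(\left(- \frac{121}{3}\right)^{2} - 30\right) - 2312 = \left(\frac{14641}{9} - 30\right) - 2312 = \frac{14371}{9} - 2312 = - \frac{6437}{9}$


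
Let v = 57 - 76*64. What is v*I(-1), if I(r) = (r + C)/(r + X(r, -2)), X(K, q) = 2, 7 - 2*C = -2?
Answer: -33649/2 ≈ -16825.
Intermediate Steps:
C = 9/2 (C = 7/2 - ½*(-2) = 7/2 + 1 = 9/2 ≈ 4.5000)
I(r) = (9/2 + r)/(2 + r) (I(r) = (r + 9/2)/(r + 2) = (9/2 + r)/(2 + r))
v = -4807 (v = 57 - 4864 = -4807)
v*I(-1) = -4807*(9/2 - 1)/(2 - 1) = -4807*7/(1*2) = -4807*7/2 = -33649/2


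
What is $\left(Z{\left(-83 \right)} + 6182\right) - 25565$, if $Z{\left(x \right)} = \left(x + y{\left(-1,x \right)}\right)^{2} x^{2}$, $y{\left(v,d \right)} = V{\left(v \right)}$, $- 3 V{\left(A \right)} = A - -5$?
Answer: $\frac{440783554}{9} \approx 4.8976 \cdot 10^{7}$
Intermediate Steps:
$V{\left(A \right)} = - \frac{5}{3} - \frac{A}{3}$ ($V{\left(A \right)} = - \frac{A - -5}{3} = - \frac{A + 5}{3} = - \frac{5 + A}{3} = - \frac{5}{3} - \frac{A}{3}$)
$y{\left(v,d \right)} = - \frac{5}{3} - \frac{v}{3}$
$Z{\left(x \right)} = x^{2} \left(- \frac{4}{3} + x\right)^{2}$ ($Z{\left(x \right)} = \left(x - \frac{4}{3}\right)^{2} x^{2} = \left(- \frac{4}{3} + x\right)^{2} x^{2} = x^{2} \left(- \frac{4}{3} + x\right)^{2}$)
$\left(Z{\left(-83 \right)} + 6182\right) - 25565 = \left(\frac{\left(-83\right)^{2} \left(-4 + 3 \left(-83\right)\right)^{2}}{9} + 6182\right) - 25565 = \left(\frac{1}{9} \cdot 6889 \left(-4 - 249\right)^{2} + 6182\right) - 25565 = \left(\frac{1}{9} \cdot 6889 \left(-253\right)^{2} + 6182\right) - 25565 = \left(\frac{1}{9} \cdot 6889 \cdot 64009 + 6182\right) - 25565 = \left(\frac{440958001}{9} + 6182\right) - 25565 = \frac{441013639}{9} - 25565 = \frac{440783554}{9}$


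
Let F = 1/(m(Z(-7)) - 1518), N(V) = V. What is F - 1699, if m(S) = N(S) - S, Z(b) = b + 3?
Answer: -2579083/1518 ≈ -1699.0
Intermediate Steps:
Z(b) = 3 + b
m(S) = 0 (m(S) = S - S = 0)
F = -1/1518 (F = 1/(0 - 1518) = 1/(-1518) = -1/1518 ≈ -0.00065876)
F - 1699 = -1/1518 - 1699 = -2579083/1518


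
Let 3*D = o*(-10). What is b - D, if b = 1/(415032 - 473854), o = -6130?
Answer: -3605788603/176466 ≈ -20433.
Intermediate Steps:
b = -1/58822 (b = 1/(-58822) = -1/58822 ≈ -1.7000e-5)
D = 61300/3 (D = (-6130*(-10))/3 = (⅓)*61300 = 61300/3 ≈ 20433.)
b - D = -1/58822 - 1*61300/3 = -1/58822 - 61300/3 = -3605788603/176466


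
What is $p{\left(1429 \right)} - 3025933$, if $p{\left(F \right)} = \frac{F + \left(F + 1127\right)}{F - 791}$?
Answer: $- \frac{1930541269}{638} \approx -3.0259 \cdot 10^{6}$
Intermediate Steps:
$p{\left(F \right)} = \frac{1127 + 2 F}{-791 + F}$ ($p{\left(F \right)} = \frac{F + \left(1127 + F\right)}{-791 + F} = \frac{1127 + 2 F}{-791 + F}$)
$p{\left(1429 \right)} - 3025933 = \frac{1127 + 2 \cdot 1429}{-791 + 1429} - 3025933 = \frac{1127 + 2858}{638} - 3025933 = \frac{1}{638} \cdot 3985 - 3025933 = \frac{3985}{638} - 3025933 = - \frac{1930541269}{638}$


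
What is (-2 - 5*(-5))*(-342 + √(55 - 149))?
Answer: -7866 + 23*I*√94 ≈ -7866.0 + 222.99*I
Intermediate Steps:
(-2 - 5*(-5))*(-342 + √(55 - 149)) = (-2 + 25)*(-342 + √(-94)) = 23*(-342 + I*√94) = -7866 + 23*I*√94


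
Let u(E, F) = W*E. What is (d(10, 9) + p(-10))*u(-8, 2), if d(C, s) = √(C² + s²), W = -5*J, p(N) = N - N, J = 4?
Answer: 160*√181 ≈ 2152.6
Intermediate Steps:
p(N) = 0
W = -20 (W = -5*4 = -20)
u(E, F) = -20*E
(d(10, 9) + p(-10))*u(-8, 2) = (√(10² + 9²) + 0)*(-20*(-8)) = (√(100 + 81) + 0)*160 = (√181 + 0)*160 = √181*160 = 160*√181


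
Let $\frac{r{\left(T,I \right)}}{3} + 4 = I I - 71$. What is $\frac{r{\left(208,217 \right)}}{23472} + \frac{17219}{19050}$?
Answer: $\frac{85861513}{12420600} \approx 6.9128$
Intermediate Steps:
$r{\left(T,I \right)} = -225 + 3 I^{2}$ ($r{\left(T,I \right)} = -12 + 3 \left(I I - 71\right) = -12 + 3 \left(I^{2} - 71\right) = -12 + 3 \left(-71 + I^{2}\right) = -12 + \left(-213 + 3 I^{2}\right) = -225 + 3 I^{2}$)
$\frac{r{\left(208,217 \right)}}{23472} + \frac{17219}{19050} = \frac{-225 + 3 \cdot 217^{2}}{23472} + \frac{17219}{19050} = \left(-225 + 3 \cdot 47089\right) \frac{1}{23472} + 17219 \cdot \frac{1}{19050} = \left(-225 + 141267\right) \frac{1}{23472} + \frac{17219}{19050} = 141042 \cdot \frac{1}{23472} + \frac{17219}{19050} = \frac{23507}{3912} + \frac{17219}{19050} = \frac{85861513}{12420600}$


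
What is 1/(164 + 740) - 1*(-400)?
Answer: 361601/904 ≈ 400.00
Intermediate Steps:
1/(164 + 740) - 1*(-400) = 1/904 + 400 = 361601/904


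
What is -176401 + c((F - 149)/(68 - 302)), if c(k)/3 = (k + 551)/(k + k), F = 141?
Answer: -1217795/8 ≈ -1.5222e+5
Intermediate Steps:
c(k) = 3*(551 + k)/(2*k) (c(k) = 3*((k + 551)/(k + k)) = 3*((551 + k)/((2*k))) = 3*((551 + k)*(1/(2*k))) = 3*((551 + k)/(2*k)) = 3*(551 + k)/(2*k))
-176401 + c((F - 149)/(68 - 302)) = -176401 + 3*(551 + (141 - 149)/(68 - 302))/(2*(((141 - 149)/(68 - 302)))) = -176401 + 3*(551 - 8/(-234))/(2*((-8/(-234)))) = -176401 + 3*(551 - 8*(-1/234))/(2*((-8*(-1/234)))) = -176401 + 3*(551 + 4/117)/(2*(4/117)) = -176401 + (3/2)*(117/4)*(64471/117) = -176401 + 193413/8 = -1217795/8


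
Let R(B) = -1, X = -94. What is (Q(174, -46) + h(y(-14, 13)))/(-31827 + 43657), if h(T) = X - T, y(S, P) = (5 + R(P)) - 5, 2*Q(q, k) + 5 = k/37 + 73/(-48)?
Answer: -68825/8404032 ≈ -0.0081895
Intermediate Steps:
Q(q, k) = -313/96 + k/74 (Q(q, k) = -5/2 + (k/37 + 73/(-48))/2 = -5/2 + (k*(1/37) + 73*(-1/48))/2 = -5/2 + (k/37 - 73/48)/2 = -5/2 + (-73/48 + k/37)/2 = -5/2 + (-73/96 + k/74) = -313/96 + k/74)
y(S, P) = -1 (y(S, P) = (5 - 1) - 5 = 4 - 5 = -1)
h(T) = -94 - T
(Q(174, -46) + h(y(-14, 13)))/(-31827 + 43657) = ((-313/96 + (1/74)*(-46)) + (-94 - 1*(-1)))/(-31827 + 43657) = ((-313/96 - 23/37) + (-94 + 1))/11830 = (-13789/3552 - 93)*(1/11830) = -344125/3552*1/11830 = -68825/8404032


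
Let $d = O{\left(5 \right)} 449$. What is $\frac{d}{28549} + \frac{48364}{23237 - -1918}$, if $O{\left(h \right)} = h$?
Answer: $\frac{1437216811}{718150095} \approx 2.0013$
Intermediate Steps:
$d = 2245$ ($d = 5 \cdot 449 = 2245$)
$\frac{d}{28549} + \frac{48364}{23237 - -1918} = \frac{2245}{28549} + \frac{48364}{23237 - -1918} = 2245 \cdot \frac{1}{28549} + \frac{48364}{23237 + 1918} = \frac{2245}{28549} + \frac{48364}{25155} = \frac{1437216811}{718150095}$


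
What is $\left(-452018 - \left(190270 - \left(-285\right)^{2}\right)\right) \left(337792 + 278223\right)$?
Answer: $-345623223945$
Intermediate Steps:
$\left(-452018 - \left(190270 - \left(-285\right)^{2}\right)\right) \left(337792 + 278223\right) = \left(-452018 + \left(81225 - 190270\right)\right) 616015 = \left(-452018 - 109045\right) 616015 = \left(-561063\right) 616015 = -345623223945$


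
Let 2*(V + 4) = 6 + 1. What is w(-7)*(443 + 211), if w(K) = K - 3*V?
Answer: -3597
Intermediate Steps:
V = -½ (V = -4 + (6 + 1)/2 = -4 + (½)*7 = -4 + 7/2 = -½ ≈ -0.50000)
w(K) = 3/2 + K (w(K) = K - 3*(-½) = K + 3/2 = 3/2 + K)
w(-7)*(443 + 211) = (3/2 - 7)*(443 + 211) = -11/2*654 = -3597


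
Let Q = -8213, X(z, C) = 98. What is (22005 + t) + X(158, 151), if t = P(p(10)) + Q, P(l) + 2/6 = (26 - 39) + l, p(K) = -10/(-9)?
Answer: 124900/9 ≈ 13878.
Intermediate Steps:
p(K) = 10/9 (p(K) = -10*(-⅑) = 10/9)
P(l) = -40/3 + l (P(l) = -⅓ + ((26 - 39) + l) = -⅓ + (-13 + l) = -40/3 + l)
t = -74027/9 (t = (-40/3 + 10/9) - 8213 = -110/9 - 8213 = -74027/9 ≈ -8225.2)
(22005 + t) + X(158, 151) = (22005 - 74027/9) + 98 = 124018/9 + 98 = 124900/9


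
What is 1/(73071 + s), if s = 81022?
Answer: 1/154093 ≈ 6.4896e-6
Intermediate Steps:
1/(73071 + s) = 1/(73071 + 81022) = 1/154093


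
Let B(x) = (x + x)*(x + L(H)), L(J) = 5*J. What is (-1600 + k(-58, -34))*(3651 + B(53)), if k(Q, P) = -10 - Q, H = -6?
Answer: -9450128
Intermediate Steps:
B(x) = 2*x*(-30 + x) (B(x) = (x + x)*(x + 5*(-6)) = (2*x)*(x - 30) = (2*x)*(-30 + x) = 2*x*(-30 + x))
(-1600 + k(-58, -34))*(3651 + B(53)) = (-1600 + (-10 - 1*(-58)))*(3651 + 2*53*(-30 + 53)) = (-1600 + (-10 + 58))*(3651 + 2*53*23) = (-1600 + 48)*(3651 + 2438) = -1552*6089 = -9450128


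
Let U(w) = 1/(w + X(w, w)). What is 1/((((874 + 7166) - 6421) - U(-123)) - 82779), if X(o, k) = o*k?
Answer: -15006/1217886961 ≈ -1.2321e-5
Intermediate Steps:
X(o, k) = k*o
U(w) = 1/(w + w²) (U(w) = 1/(w + w*w) = 1/(w + w²))
1/((((874 + 7166) - 6421) - U(-123)) - 82779) = 1/((((874 + 7166) - 6421) - 1/((-123)*(1 - 123))) - 82779) = 1/(((8040 - 6421) - (-1)/(123*(-122))) - 82779) = 1/((1619 - (-1)*(-1)/(123*122)) - 82779) = 1/((1619 - 1*1/15006) - 82779) = 1/((1619 - 1/15006) - 82779) = 1/(24294713/15006 - 82779) = 1/(-1217886961/15006) = -15006/1217886961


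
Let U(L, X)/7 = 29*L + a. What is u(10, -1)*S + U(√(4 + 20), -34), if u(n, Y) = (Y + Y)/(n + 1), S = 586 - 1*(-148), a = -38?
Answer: -4394/11 + 406*√6 ≈ 595.04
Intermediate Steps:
S = 734 (S = 586 + 148 = 734)
u(n, Y) = 2*Y/(1 + n) (u(n, Y) = (2*Y)/(1 + n) = 2*Y/(1 + n))
U(L, X) = -266 + 203*L (U(L, X) = 7*(29*L - 38) = 7*(-38 + 29*L) = -266 + 203*L)
u(10, -1)*S + U(√(4 + 20), -34) = (2*(-1)/(1 + 10))*734 + (-266 + 203*√(4 + 20)) = (2*(-1)/11)*734 + (-266 + 203*√24) = (2*(-1)*(1/11))*734 + (-266 + 203*(2*√6)) = -2/11*734 + (-266 + 406*√6) = -1468/11 + (-266 + 406*√6) = -4394/11 + 406*√6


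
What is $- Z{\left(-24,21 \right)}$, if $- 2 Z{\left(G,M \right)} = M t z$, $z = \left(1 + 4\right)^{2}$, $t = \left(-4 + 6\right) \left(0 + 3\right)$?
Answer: $1575$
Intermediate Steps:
$t = 6$ ($t = 2 \cdot 3 = 6$)
$z = 25$ ($z = 5^{2} = 25$)
$Z{\left(G,M \right)} = - 75 M$ ($Z{\left(G,M \right)} = - \frac{M 6 \cdot 25}{2} = - \frac{6 M 25}{2} = - \frac{150 M}{2} = - 75 M$)
$- Z{\left(-24,21 \right)} = - \left(-75\right) 21 = \left(-1\right) \left(-1575\right) = 1575$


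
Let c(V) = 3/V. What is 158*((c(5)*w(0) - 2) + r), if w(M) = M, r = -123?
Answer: -19750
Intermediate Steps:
158*((c(5)*w(0) - 2) + r) = 158*(((3/5)*0 - 2) - 123) = 158*((0 - 2) - 123) = 158*(-2 - 123) = 158*(-125) = -19750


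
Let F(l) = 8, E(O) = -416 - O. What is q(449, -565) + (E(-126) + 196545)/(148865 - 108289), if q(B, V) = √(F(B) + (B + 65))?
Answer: 196255/40576 + 3*√58 ≈ 27.684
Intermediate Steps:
q(B, V) = √(73 + B) (q(B, V) = √(8 + (B + 65)) = √(8 + (65 + B)) = √(73 + B))
q(449, -565) + (E(-126) + 196545)/(148865 - 108289) = √(73 + 449) + ((-416 - 1*(-126)) + 196545)/(148865 - 108289) = √522 + ((-416 + 126) + 196545)/40576 = 3*√58 + (-290 + 196545)*(1/40576) = 3*√58 + 196255*(1/40576) = 3*√58 + 196255/40576 = 196255/40576 + 3*√58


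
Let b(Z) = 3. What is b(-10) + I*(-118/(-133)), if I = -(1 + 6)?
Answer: -61/19 ≈ -3.2105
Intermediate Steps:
I = -7 (I = -1*7 = -7)
b(-10) + I*(-118/(-133)) = 3 - (-826)/(-133) = 3 - (-826)*(-1)/133 = 3 - 7*118/133 = 3 - 118/19 = -61/19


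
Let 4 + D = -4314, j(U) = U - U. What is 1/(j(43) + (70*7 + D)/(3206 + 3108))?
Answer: -287/174 ≈ -1.6494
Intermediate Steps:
j(U) = 0
D = -4318 (D = -4 - 4314 = -4318)
1/(j(43) + (70*7 + D)/(3206 + 3108)) = 1/(0 + (70*7 - 4318)/(3206 + 3108)) = 1/(0 + (490 - 4318)/6314) = 1/(0 - 3828*1/6314) = 1/(0 - 174/287) = 1/(-174/287) = -287/174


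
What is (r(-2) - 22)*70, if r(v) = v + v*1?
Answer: -1820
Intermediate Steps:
r(v) = 2*v (r(v) = v + v = 2*v)
(r(-2) - 22)*70 = (2*(-2) - 22)*70 = (-4 - 22)*70 = -26*70 = -1820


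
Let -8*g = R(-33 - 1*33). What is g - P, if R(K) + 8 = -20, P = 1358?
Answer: -2709/2 ≈ -1354.5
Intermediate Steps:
R(K) = -28 (R(K) = -8 - 20 = -28)
g = 7/2 (g = -1/8*(-28) = 7/2 ≈ 3.5000)
g - P = 7/2 - 1*1358 = 7/2 - 1358 = -2709/2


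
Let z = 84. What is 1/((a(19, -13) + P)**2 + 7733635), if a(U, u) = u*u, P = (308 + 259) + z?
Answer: 1/8406035 ≈ 1.1896e-7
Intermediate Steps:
P = 651 (P = (308 + 259) + 84 = 567 + 84 = 651)
a(U, u) = u**2
1/((a(19, -13) + P)**2 + 7733635) = 1/(((-13)**2 + 651)**2 + 7733635) = 1/((169 + 651)**2 + 7733635) = 1/(820**2 + 7733635) = 1/(672400 + 7733635) = 1/8406035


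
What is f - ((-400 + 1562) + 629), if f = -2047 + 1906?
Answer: -1932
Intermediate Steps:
f = -141
f - ((-400 + 1562) + 629) = -141 - ((-400 + 1562) + 629) = -141 - (1162 + 629) = -141 - 1*1791 = -141 - 1791 = -1932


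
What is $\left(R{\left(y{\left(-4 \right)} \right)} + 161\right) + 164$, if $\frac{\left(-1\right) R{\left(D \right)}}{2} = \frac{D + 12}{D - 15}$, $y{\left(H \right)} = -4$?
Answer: $\frac{6191}{19} \approx 325.84$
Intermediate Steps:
$R{\left(D \right)} = - \frac{2 \left(12 + D\right)}{-15 + D}$ ($R{\left(D \right)} = - 2 \frac{D + 12}{D - 15} = - 2 \frac{12 + D}{-15 + D} = - \frac{2 \left(12 + D\right)}{-15 + D}$)
$\left(R{\left(y{\left(-4 \right)} \right)} + 161\right) + 164 = \left(\frac{2 \left(-12 - -4\right)}{-15 - 4} + 161\right) + 164 = \left(\frac{2 \left(-12 + 4\right)}{-19} + 161\right) + 164 = \left(2 \left(- \frac{1}{19}\right) \left(-8\right) + 161\right) + 164 = \left(\frac{16}{19} + 161\right) + 164 = \frac{3075}{19} + 164 = \frac{6191}{19}$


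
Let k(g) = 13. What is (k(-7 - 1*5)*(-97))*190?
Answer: -239590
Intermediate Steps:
(k(-7 - 1*5)*(-97))*190 = (13*(-97))*190 = -1261*190 = -239590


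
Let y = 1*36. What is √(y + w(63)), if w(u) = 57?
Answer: √93 ≈ 9.6436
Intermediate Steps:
y = 36
√(y + w(63)) = √(36 + 57) = √93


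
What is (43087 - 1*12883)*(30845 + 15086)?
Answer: 1387299924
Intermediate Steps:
(43087 - 1*12883)*(30845 + 15086) = (43087 - 12883)*45931 = 30204*45931 = 1387299924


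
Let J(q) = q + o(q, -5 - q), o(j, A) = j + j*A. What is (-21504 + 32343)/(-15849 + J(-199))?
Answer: -10839/54853 ≈ -0.19760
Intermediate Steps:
o(j, A) = j + A*j
J(q) = q + q*(-4 - q) (J(q) = q + q*(1 + (-5 - q)) = q + q*(-4 - q))
(-21504 + 32343)/(-15849 + J(-199)) = (-21504 + 32343)/(-15849 - 199*(-3 - 1*(-199))) = 10839/(-15849 - 199*(-3 + 199)) = 10839/(-15849 - 199*196) = 10839/(-15849 - 39004) = 10839/(-54853) = 10839*(-1/54853) = -10839/54853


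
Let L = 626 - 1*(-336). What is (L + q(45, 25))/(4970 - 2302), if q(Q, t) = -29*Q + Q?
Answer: -149/1334 ≈ -0.11169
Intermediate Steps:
L = 962 (L = 626 + 336 = 962)
q(Q, t) = -28*Q
(L + q(45, 25))/(4970 - 2302) = (962 - 28*45)/(4970 - 2302) = (962 - 1260)/2668 = -298*1/2668 = -149/1334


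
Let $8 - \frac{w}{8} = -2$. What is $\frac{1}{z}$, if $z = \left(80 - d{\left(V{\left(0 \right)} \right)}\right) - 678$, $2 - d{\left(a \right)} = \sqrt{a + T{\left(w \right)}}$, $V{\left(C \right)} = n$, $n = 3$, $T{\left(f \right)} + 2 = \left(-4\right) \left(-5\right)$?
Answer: $- \frac{200}{119993} - \frac{\sqrt{21}}{359979} \approx -0.0016795$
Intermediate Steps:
$w = 80$ ($w = 64 - -16 = 64 + 16 = 80$)
$T{\left(f \right)} = 18$ ($T{\left(f \right)} = -2 - -20 = -2 + 20 = 18$)
$V{\left(C \right)} = 3$
$d{\left(a \right)} = 2 - \sqrt{18 + a}$ ($d{\left(a \right)} = 2 - \sqrt{a + 18} = 2 - \sqrt{18 + a}$)
$z = -600 + \sqrt{21}$ ($z = \left(80 - \left(2 - \sqrt{18 + 3}\right)\right) - 678 = \left(80 - \left(2 - \sqrt{21}\right)\right) - 678 = \left(78 + \sqrt{21}\right) - 678 = -600 + \sqrt{21} \approx -595.42$)
$\frac{1}{z} = \frac{1}{-600 + \sqrt{21}}$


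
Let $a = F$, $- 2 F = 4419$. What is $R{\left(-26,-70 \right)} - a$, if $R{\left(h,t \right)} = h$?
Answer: $\frac{4367}{2} \approx 2183.5$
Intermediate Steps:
$F = - \frac{4419}{2}$ ($F = \left(- \frac{1}{2}\right) 4419 = - \frac{4419}{2} \approx -2209.5$)
$a = - \frac{4419}{2} \approx -2209.5$
$R{\left(-26,-70 \right)} - a = -26 - - \frac{4419}{2} = -26 + \frac{4419}{2} = \frac{4367}{2}$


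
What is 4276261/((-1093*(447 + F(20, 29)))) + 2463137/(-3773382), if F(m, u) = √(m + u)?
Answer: -4339557263279/468108790701 ≈ -9.2704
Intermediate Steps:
4276261/((-1093*(447 + F(20, 29)))) + 2463137/(-3773382) = 4276261/((-1093*(447 + √(20 + 29)))) + 2463137/(-3773382) = 4276261/((-1093*(447 + √49))) + 2463137*(-1/3773382) = 4276261/((-1093*(447 + 7))) - 2463137/3773382 = 4276261/((-1093*454)) - 2463137/3773382 = 4276261/(-496222) - 2463137/3773382 = 4276261*(-1/496222) - 2463137/3773382 = -4276261/496222 - 2463137/3773382 = -4339557263279/468108790701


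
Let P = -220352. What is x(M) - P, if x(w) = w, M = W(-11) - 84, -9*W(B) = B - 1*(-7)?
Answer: 1982416/9 ≈ 2.2027e+5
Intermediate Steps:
W(B) = -7/9 - B/9 (W(B) = -(B - 1*(-7))/9 = -(B + 7)/9 = -(7 + B)/9 = -7/9 - B/9)
M = -752/9 (M = (-7/9 - ⅑*(-11)) - 84 = (-7/9 + 11/9) - 84 = 4/9 - 84 = -752/9 ≈ -83.556)
x(M) - P = -752/9 - 1*(-220352) = -752/9 + 220352 = 1982416/9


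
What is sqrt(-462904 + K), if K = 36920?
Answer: 128*I*sqrt(26) ≈ 652.67*I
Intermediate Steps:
sqrt(-462904 + K) = sqrt(-462904 + 36920) = sqrt(-425984) = 128*I*sqrt(26)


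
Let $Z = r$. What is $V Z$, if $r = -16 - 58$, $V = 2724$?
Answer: $-201576$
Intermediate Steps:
$r = -74$
$Z = -74$
$V Z = 2724 \left(-74\right) = -201576$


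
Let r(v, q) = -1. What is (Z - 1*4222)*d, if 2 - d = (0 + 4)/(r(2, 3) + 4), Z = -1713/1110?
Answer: -1562711/555 ≈ -2815.7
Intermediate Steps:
Z = -571/370 (Z = -1713*1/1110 = -571/370 ≈ -1.5432)
d = ⅔ (d = 2 - (0 + 4)/(-1 + 4) = 2 - 4/3 = ⅔ ≈ 0.66667)
(Z - 1*4222)*d = (-571/370 - 1*4222)*(⅔) = (-571/370 - 4222)*(⅔) = -1562711/370*⅔ = -1562711/555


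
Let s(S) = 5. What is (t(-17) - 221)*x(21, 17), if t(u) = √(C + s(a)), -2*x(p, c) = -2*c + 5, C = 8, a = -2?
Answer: -6409/2 + 29*√13/2 ≈ -3152.2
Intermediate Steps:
x(p, c) = -5/2 + c (x(p, c) = -(-2*c + 5)/2 = -(5 - 2*c)/2 = -5/2 + c)
t(u) = √13 (t(u) = √(8 + 5) = √13)
(t(-17) - 221)*x(21, 17) = (√13 - 221)*(-5/2 + 17) = (-221 + √13)*(29/2) = -6409/2 + 29*√13/2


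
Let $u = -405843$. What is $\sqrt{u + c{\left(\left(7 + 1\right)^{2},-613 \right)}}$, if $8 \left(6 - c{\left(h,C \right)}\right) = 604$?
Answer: $\frac{5 i \sqrt{64946}}{2} \approx 637.11 i$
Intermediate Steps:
$c{\left(h,C \right)} = - \frac{139}{2}$ ($c{\left(h,C \right)} = 6 - \frac{151}{2} = - \frac{139}{2}$)
$\sqrt{u + c{\left(\left(7 + 1\right)^{2},-613 \right)}} = \sqrt{-405843 - \frac{139}{2}} = \sqrt{- \frac{811825}{2}} = \frac{5 i \sqrt{64946}}{2}$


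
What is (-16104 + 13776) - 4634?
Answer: -6962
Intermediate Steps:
(-16104 + 13776) - 4634 = -2328 - 4634 = -6962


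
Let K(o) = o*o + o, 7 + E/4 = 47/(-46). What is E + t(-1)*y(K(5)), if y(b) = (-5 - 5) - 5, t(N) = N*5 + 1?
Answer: 642/23 ≈ 27.913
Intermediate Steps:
E = -738/23 (E = -28 + 4*(47/(-46)) = -28 + 4*(47*(-1/46)) = -28 + 4*(-47/46) = -28 - 94/23 = -738/23 ≈ -32.087)
K(o) = o + o**2 (K(o) = o**2 + o = o + o**2)
t(N) = 1 + 5*N (t(N) = 5*N + 1 = 1 + 5*N)
y(b) = -15 (y(b) = -10 - 5 = -15)
E + t(-1)*y(K(5)) = -738/23 + (1 + 5*(-1))*(-15) = -738/23 + (1 - 5)*(-15) = -738/23 - 4*(-15) = -738/23 + 60 = 642/23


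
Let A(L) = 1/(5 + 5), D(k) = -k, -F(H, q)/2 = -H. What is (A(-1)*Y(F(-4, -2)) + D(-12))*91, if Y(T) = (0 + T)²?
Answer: 8372/5 ≈ 1674.4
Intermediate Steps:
F(H, q) = 2*H (F(H, q) = -(-2)*H = 2*H)
Y(T) = T²
A(L) = ⅒ (A(L) = 1/10 = ⅒)
(A(-1)*Y(F(-4, -2)) + D(-12))*91 = ((2*(-4))²/10 - 1*(-12))*91 = ((⅒)*(-8)² + 12)*91 = ((⅒)*64 + 12)*91 = (32/5 + 12)*91 = (92/5)*91 = 8372/5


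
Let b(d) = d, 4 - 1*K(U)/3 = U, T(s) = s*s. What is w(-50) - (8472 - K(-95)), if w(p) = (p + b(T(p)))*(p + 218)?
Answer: 403425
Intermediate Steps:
T(s) = s²
K(U) = 12 - 3*U
w(p) = (218 + p)*(p + p²) (w(p) = (p + p²)*(p + 218) = (p + p²)*(218 + p) = (218 + p)*(p + p²))
w(-50) - (8472 - K(-95)) = -50*(218 + (-50)² + 219*(-50)) - (8472 - (12 - 3*(-95))) = -50*(218 + 2500 - 10950) - (8472 - (12 + 285)) = -50*(-8232) - (8472 - 1*297) = 411600 - (8472 - 297) = 411600 - 1*8175 = 411600 - 8175 = 403425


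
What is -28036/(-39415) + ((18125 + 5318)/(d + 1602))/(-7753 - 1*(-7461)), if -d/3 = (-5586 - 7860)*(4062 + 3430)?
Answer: 353439539791133/496890592940520 ≈ 0.71130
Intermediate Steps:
d = 302212296 (d = -3*(-5586 - 7860)*(4062 + 3430) = -(-40338)*7492 = -3*(-100737432) = 302212296)
-28036/(-39415) + ((18125 + 5318)/(d + 1602))/(-7753 - 1*(-7461)) = -28036/(-39415) + ((18125 + 5318)/(302212296 + 1602))/(-7753 - 1*(-7461)) = -28036*(-1/39415) + (23443/302213898)/(-7753 + 7461) = 28036/39415 + (23443*(1/302213898))/(-292) = 28036/39415 + (3349/43173414)*(-1/292) = 28036/39415 - 3349/12606636888 = 353439539791133/496890592940520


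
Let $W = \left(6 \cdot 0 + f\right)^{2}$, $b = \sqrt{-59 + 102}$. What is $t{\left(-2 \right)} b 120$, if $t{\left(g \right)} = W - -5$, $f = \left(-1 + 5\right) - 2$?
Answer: $1080 \sqrt{43} \approx 7082.0$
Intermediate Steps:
$b = \sqrt{43} \approx 6.5574$
$f = 2$ ($f = 4 - 2 = 2$)
$W = 4$ ($W = \left(6 \cdot 0 + 2\right)^{2} = \left(0 + 2\right)^{2} = 2^{2} = 4$)
$t{\left(g \right)} = 9$ ($t{\left(g \right)} = 4 - -5 = 4 + 5 = 9$)
$t{\left(-2 \right)} b 120 = 9 \sqrt{43} \cdot 120 = 1080 \sqrt{43}$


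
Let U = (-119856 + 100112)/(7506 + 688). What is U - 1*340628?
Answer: -1395562788/4097 ≈ -3.4063e+5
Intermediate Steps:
U = -9872/4097 (U = -19744/8194 = -19744*1/8194 = -9872/4097 ≈ -2.4096)
U - 1*340628 = -9872/4097 - 1*340628 = -9872/4097 - 340628 = -1395562788/4097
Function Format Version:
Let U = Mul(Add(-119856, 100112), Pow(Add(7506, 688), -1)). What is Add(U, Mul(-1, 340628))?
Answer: Rational(-1395562788, 4097) ≈ -3.4063e+5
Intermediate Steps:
U = Rational(-9872, 4097) (U = Mul(-19744, Pow(8194, -1)) = Mul(-19744, Rational(1, 8194)) = Rational(-9872, 4097) ≈ -2.4096)
Add(U, Mul(-1, 340628)) = Add(Rational(-9872, 4097), Mul(-1, 340628)) = Add(Rational(-9872, 4097), -340628) = Rational(-1395562788, 4097)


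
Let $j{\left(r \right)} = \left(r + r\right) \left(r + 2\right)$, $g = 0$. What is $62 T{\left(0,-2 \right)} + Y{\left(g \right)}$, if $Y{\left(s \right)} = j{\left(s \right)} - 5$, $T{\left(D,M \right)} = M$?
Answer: $-129$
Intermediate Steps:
$j{\left(r \right)} = 2 r \left(2 + r\right)$
$Y{\left(s \right)} = -5 + 2 s \left(2 + s\right)$ ($Y{\left(s \right)} = 2 s \left(2 + s\right) - 5 = -5 + 2 s \left(2 + s\right)$)
$62 T{\left(0,-2 \right)} + Y{\left(g \right)} = 62 \left(-2\right) - \left(5 + 0 \left(2 + 0\right)\right) = -124 - \left(5 + 0 \cdot 2\right) = -124 + \left(-5 + 0\right) = -124 - 5 = -129$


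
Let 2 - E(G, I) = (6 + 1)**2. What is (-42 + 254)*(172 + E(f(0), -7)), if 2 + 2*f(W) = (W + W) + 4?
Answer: 26500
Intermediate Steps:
f(W) = 1 + W (f(W) = -1 + ((W + W) + 4)/2 = -1 + (2*W + 4)/2 = -1 + (4 + 2*W)/2 = -1 + (2 + W) = 1 + W)
E(G, I) = -47 (E(G, I) = 2 - (6 + 1)**2 = 2 - 1*7**2 = 2 - 1*49 = 2 - 49 = -47)
(-42 + 254)*(172 + E(f(0), -7)) = (-42 + 254)*(172 - 47) = 212*125 = 26500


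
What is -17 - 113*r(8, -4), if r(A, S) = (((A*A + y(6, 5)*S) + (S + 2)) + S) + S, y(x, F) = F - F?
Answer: -6119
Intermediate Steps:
y(x, F) = 0
r(A, S) = 2 + A**2 + 3*S (r(A, S) = (((A*A + 0*S) + (S + 2)) + S) + S = (((A**2 + 0) + (2 + S)) + S) + S = ((A**2 + (2 + S)) + S) + S = ((2 + S + A**2) + S) + S = (2 + A**2 + 2*S) + S = 2 + A**2 + 3*S)
-17 - 113*r(8, -4) = -17 - 113*(2 + 8**2 + 3*(-4)) = -17 - 113*(2 + 64 - 12) = -17 - 113*54 = -17 - 6102 = -6119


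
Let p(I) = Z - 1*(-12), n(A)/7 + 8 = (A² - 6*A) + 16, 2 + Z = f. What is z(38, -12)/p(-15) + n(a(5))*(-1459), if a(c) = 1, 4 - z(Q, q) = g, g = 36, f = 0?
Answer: -153211/5 ≈ -30642.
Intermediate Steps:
z(Q, q) = -32 (z(Q, q) = 4 - 1*36 = 4 - 36 = -32)
Z = -2 (Z = -2 + 0 = -2)
n(A) = 56 - 42*A + 7*A² (n(A) = -56 + 7*((A² - 6*A) + 16) = -56 + 7*(16 + A² - 6*A) = -56 + (112 - 42*A + 7*A²) = 56 - 42*A + 7*A²)
p(I) = 10 (p(I) = -2 - 1*(-12) = -2 + 12 = 10)
z(38, -12)/p(-15) + n(a(5))*(-1459) = -32/10 + (56 - 42*1 + 7*1²)*(-1459) = -32*⅒ + (56 - 42 + 7*1)*(-1459) = -16/5 + (56 - 42 + 7)*(-1459) = -16/5 + 21*(-1459) = -16/5 - 30639 = -153211/5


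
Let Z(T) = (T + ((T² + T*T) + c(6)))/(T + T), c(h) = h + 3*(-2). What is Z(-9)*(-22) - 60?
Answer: 127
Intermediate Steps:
c(h) = -6 + h (c(h) = h - 6 = -6 + h)
Z(T) = (T + 2*T²)/(2*T) (Z(T) = (T + ((T² + T*T) + (-6 + 6)))/(T + T) = (T + ((T² + T²) + 0))/((2*T)) = (T + (2*T² + 0))*(1/(2*T)) = (T + 2*T²)*(1/(2*T)) = (T + 2*T²)/(2*T))
Z(-9)*(-22) - 60 = (½ - 9)*(-22) - 60 = -17/2*(-22) - 60 = 187 - 60 = 127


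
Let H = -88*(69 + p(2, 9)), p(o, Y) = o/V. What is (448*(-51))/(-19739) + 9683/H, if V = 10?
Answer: -259987781/601013072 ≈ -0.43258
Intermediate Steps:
p(o, Y) = o/10
H = -30448/5 (H = -88*(69 + (⅒)*2) = -88*(69 + ⅕) = -88*346/5 = -30448/5 ≈ -6089.6)
(448*(-51))/(-19739) + 9683/H = (448*(-51))/(-19739) + 9683/(-30448/5) = -22848*(-1/19739) + 9683*(-5/30448) = 22848/19739 - 48415/30448 = -259987781/601013072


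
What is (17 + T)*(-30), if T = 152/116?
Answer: -15930/29 ≈ -549.31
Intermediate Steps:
T = 38/29 (T = 152*(1/116) = 38/29 ≈ 1.3103)
(17 + T)*(-30) = (17 + 38/29)*(-30) = (531/29)*(-30) = -15930/29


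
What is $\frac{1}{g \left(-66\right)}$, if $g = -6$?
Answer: $\frac{1}{396} \approx 0.0025253$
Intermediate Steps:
$\frac{1}{g \left(-66\right)} = \frac{1}{\left(-6\right) \left(-66\right)} = \frac{1}{396}$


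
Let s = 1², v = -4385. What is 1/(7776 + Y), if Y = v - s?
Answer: 1/3390 ≈ 0.00029499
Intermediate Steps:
s = 1
Y = -4386 (Y = -4385 - 1*1 = -4385 - 1 = -4386)
1/(7776 + Y) = 1/(7776 - 4386) = 1/3390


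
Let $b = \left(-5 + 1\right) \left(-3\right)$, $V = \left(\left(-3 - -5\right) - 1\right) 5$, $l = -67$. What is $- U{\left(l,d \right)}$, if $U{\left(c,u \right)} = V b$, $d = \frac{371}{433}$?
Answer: $-60$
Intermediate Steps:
$d = \frac{371}{433}$ ($d = 371 \cdot \frac{1}{433} = \frac{371}{433} \approx 0.85681$)
$V = 5$ ($V = \left(\left(-3 + 5\right) - 1\right) 5 = \left(2 - 1\right) 5 = 1 \cdot 5 = 5$)
$b = 12$ ($b = \left(-4\right) \left(-3\right) = 12$)
$U{\left(c,u \right)} = 60$ ($U{\left(c,u \right)} = 5 \cdot 12 = 60$)
$- U{\left(l,d \right)} = \left(-1\right) 60 = -60$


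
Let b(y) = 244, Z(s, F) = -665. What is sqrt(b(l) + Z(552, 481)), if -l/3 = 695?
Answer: I*sqrt(421) ≈ 20.518*I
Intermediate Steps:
l = -2085 (l = -3*695 = -2085)
sqrt(b(l) + Z(552, 481)) = sqrt(244 - 665) = sqrt(-421) = I*sqrt(421)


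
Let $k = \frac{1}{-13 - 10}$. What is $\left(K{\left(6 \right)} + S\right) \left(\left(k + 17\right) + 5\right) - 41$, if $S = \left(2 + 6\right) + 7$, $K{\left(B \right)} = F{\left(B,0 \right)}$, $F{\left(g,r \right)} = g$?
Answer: $\frac{9662}{23} \approx 420.09$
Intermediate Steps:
$k = - \frac{1}{23}$ ($k = \frac{1}{-23} = - \frac{1}{23} \approx -0.043478$)
$K{\left(B \right)} = B$
$S = 15$ ($S = 8 + 7 = 15$)
$\left(K{\left(6 \right)} + S\right) \left(\left(k + 17\right) + 5\right) - 41 = \left(6 + 15\right) \left(\left(- \frac{1}{23} + 17\right) + 5\right) - 41 = 21 \left(\frac{390}{23} + 5\right) - 41 = 21 \cdot \frac{505}{23} - 41 = \frac{10605}{23} - 41 = \frac{9662}{23}$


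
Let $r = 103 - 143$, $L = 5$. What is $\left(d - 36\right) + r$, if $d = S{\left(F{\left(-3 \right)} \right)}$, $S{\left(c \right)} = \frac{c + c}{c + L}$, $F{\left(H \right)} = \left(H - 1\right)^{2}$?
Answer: $- \frac{1564}{21} \approx -74.476$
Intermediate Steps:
$F{\left(H \right)} = \left(-1 + H\right)^{2}$
$S{\left(c \right)} = \frac{2 c}{5 + c}$ ($S{\left(c \right)} = \frac{c + c}{c + 5} = \frac{2 c}{5 + c}$)
$d = \frac{32}{21}$ ($d = \frac{2 \left(-1 - 3\right)^{2}}{5 + \left(-1 - 3\right)^{2}} = \frac{2 \left(-4\right)^{2}}{5 + \left(-4\right)^{2}} = 2 \cdot 16 \frac{1}{5 + 16} = 2 \cdot 16 \cdot \frac{1}{21} = \frac{32}{21} \approx 1.5238$)
$r = -40$ ($r = 103 - 143 = -40$)
$\left(d - 36\right) + r = \left(\frac{32}{21} - 36\right) - 40 = - \frac{724}{21} - 40 = - \frac{1564}{21}$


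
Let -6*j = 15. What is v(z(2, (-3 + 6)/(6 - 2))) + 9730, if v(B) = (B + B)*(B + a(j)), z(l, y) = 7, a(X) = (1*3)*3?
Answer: 9954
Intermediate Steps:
j = -5/2 (j = -1/6*15 = -5/2 ≈ -2.5000)
a(X) = 9 (a(X) = 3*3 = 9)
v(B) = 2*B*(9 + B) (v(B) = (B + B)*(B + 9) = (2*B)*(9 + B) = 2*B*(9 + B))
v(z(2, (-3 + 6)/(6 - 2))) + 9730 = 2*7*(9 + 7) + 9730 = 2*7*16 + 9730 = 224 + 9730 = 9954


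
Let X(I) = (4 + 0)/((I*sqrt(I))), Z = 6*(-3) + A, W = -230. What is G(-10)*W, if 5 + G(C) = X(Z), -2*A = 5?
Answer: 1150 - 1840*I*sqrt(82)/1681 ≈ 1150.0 - 9.9119*I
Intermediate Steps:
A = -5/2 (A = -1/2*5 = -5/2 ≈ -2.5000)
Z = -41/2 (Z = 6*(-3) - 5/2 = -18 - 5/2 = -41/2 ≈ -20.500)
X(I) = 4/I**(3/2) (X(I) = 4/(I**(3/2)) = 4/I**(3/2))
G(C) = -5 + 8*I*sqrt(82)/1681 (G(C) = -5 + 4/(-41/2)**(3/2) = -5 + 4*(2*I*sqrt(82)/1681) = -5 + 8*I*sqrt(82)/1681)
G(-10)*W = (-5 + 8*I*sqrt(82)/1681)*(-230) = 1150 - 1840*I*sqrt(82)/1681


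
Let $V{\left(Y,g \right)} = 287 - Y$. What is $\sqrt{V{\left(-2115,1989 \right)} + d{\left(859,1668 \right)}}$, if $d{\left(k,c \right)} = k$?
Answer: $\sqrt{3261} \approx 57.105$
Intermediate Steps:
$\sqrt{V{\left(-2115,1989 \right)} + d{\left(859,1668 \right)}} = \sqrt{\left(287 - -2115\right) + 859} = \sqrt{\left(287 + 2115\right) + 859} = \sqrt{2402 + 859} = \sqrt{3261}$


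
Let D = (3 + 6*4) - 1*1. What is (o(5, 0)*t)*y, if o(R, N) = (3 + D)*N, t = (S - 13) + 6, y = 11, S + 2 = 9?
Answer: 0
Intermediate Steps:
S = 7 (S = -2 + 9 = 7)
D = 26 (D = (3 + 24) - 1 = 27 - 1 = 26)
t = 0 (t = (7 - 13) + 6 = -6 + 6 = 0)
o(R, N) = 29*N (o(R, N) = (3 + 26)*N = 29*N)
(o(5, 0)*t)*y = ((29*0)*0)*11 = (0*0)*11 = 0*11 = 0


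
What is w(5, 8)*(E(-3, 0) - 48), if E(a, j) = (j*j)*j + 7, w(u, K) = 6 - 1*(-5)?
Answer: -451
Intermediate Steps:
w(u, K) = 11 (w(u, K) = 6 + 5 = 11)
E(a, j) = 7 + j**3 (E(a, j) = j**2*j + 7 = j**3 + 7 = 7 + j**3)
w(5, 8)*(E(-3, 0) - 48) = 11*((7 + 0**3) - 48) = 11*((7 + 0) - 48) = 11*(7 - 48) = 11*(-41) = -451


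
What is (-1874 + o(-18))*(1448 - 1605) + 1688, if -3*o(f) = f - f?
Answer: 295906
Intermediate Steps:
o(f) = 0 (o(f) = -(f - f)/3 = -⅓*0 = 0)
(-1874 + o(-18))*(1448 - 1605) + 1688 = (-1874 + 0)*(1448 - 1605) + 1688 = -1874*(-157) + 1688 = 294218 + 1688 = 295906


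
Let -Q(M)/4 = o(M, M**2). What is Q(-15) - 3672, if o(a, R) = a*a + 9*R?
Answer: -12672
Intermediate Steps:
o(a, R) = a**2 + 9*R
Q(M) = -40*M**2 (Q(M) = -4*(M**2 + 9*M**2) = -40*M**2)
Q(-15) - 3672 = -40*(-15)**2 - 3672 = -40*225 - 3672 = -9000 - 3672 = -12672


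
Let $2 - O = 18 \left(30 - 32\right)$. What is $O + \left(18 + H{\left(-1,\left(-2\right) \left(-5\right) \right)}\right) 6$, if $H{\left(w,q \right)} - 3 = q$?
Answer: $224$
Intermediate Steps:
$H{\left(w,q \right)} = 3 + q$
$O = 38$ ($O = 2 - 18 \left(30 - 32\right) = 2 - 18 \left(-2\right) = 2 - -36 = 2 + 36 = 38$)
$O + \left(18 + H{\left(-1,\left(-2\right) \left(-5\right) \right)}\right) 6 = 38 + \left(18 + \left(3 - -10\right)\right) 6 = 38 + \left(18 + \left(3 + 10\right)\right) 6 = 38 + \left(18 + 13\right) 6 = 38 + 31 \cdot 6 = 38 + 186 = 224$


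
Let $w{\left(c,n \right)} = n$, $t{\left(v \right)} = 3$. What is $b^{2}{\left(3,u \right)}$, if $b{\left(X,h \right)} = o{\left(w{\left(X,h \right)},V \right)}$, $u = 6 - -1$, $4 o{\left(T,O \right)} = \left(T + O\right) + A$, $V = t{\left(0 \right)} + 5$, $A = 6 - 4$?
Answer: $\frac{289}{16} \approx 18.063$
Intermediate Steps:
$A = 2$
$V = 8$ ($V = 3 + 5 = 8$)
$o{\left(T,O \right)} = \frac{1}{2} + \frac{O}{4} + \frac{T}{4}$ ($o{\left(T,O \right)} = \frac{\left(T + O\right) + 2}{4} = \frac{\left(O + T\right) + 2}{4} = \frac{2 + O + T}{4} = \frac{1}{2} + \frac{O}{4} + \frac{T}{4}$)
$u = 7$ ($u = 6 + 1 = 7$)
$b{\left(X,h \right)} = \frac{5}{2} + \frac{h}{4}$ ($b{\left(X,h \right)} = \frac{1}{2} + \frac{1}{4} \cdot 8 + \frac{h}{4} = \frac{1}{2} + 2 + \frac{h}{4} = \frac{5}{2} + \frac{h}{4}$)
$b^{2}{\left(3,u \right)} = \left(\frac{5}{2} + \frac{1}{4} \cdot 7\right)^{2} = \left(\frac{5}{2} + \frac{7}{4}\right)^{2} = \left(\frac{17}{4}\right)^{2} = \frac{289}{16}$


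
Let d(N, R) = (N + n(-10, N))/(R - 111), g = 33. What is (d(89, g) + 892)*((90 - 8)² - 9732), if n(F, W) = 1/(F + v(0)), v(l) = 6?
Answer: -104508824/39 ≈ -2.6797e+6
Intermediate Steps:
n(F, W) = 1/(6 + F) (n(F, W) = 1/(F + 6) = 1/(6 + F))
d(N, R) = (-¼ + N)/(-111 + R) (d(N, R) = (N + 1/(6 - 10))/(R - 111) = (N + 1/(-4))/(-111 + R) = (N - ¼)/(-111 + R) = (-¼ + N)/(-111 + R))
(d(89, g) + 892)*((90 - 8)² - 9732) = ((-¼ + 89)/(-111 + 33) + 892)*((90 - 8)² - 9732) = ((355/4)/(-78) + 892)*(82² - 9732) = (-1/78*355/4 + 892)*(6724 - 9732) = (-355/312 + 892)*(-3008) = (277949/312)*(-3008) = -104508824/39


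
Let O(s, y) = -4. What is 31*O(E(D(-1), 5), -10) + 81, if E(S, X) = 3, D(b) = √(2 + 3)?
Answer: -43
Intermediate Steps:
D(b) = √5
31*O(E(D(-1), 5), -10) + 81 = 31*(-4) + 81 = -124 + 81 = -43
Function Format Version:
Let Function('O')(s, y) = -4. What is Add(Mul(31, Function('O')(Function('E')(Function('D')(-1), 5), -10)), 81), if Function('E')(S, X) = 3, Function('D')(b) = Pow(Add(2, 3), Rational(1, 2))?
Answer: -43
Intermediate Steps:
Function('D')(b) = Pow(5, Rational(1, 2))
Add(Mul(31, Function('O')(Function('E')(Function('D')(-1), 5), -10)), 81) = Add(Mul(31, -4), 81) = Add(-124, 81) = -43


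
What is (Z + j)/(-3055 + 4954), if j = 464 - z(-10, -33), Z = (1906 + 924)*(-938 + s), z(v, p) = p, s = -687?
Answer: -510917/211 ≈ -2421.4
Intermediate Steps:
Z = -4598750 (Z = (1906 + 924)*(-938 - 687) = 2830*(-1625) = -4598750)
j = 497 (j = 464 - 1*(-33) = 464 + 33 = 497)
(Z + j)/(-3055 + 4954) = (-4598750 + 497)/(-3055 + 4954) = -4598253/1899 = -4598253*1/1899 = -510917/211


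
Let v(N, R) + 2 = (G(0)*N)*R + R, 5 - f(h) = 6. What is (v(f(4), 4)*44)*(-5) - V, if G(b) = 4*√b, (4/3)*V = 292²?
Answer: -64388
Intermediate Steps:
f(h) = -1 (f(h) = 5 - 1*6 = 5 - 6 = -1)
V = 63948 (V = (¾)*292² = (¾)*85264 = 63948)
v(N, R) = -2 + R (v(N, R) = -2 + (((4*√0)*N)*R + R) = -2 + (((4*0)*N)*R + R) = -2 + ((0*N)*R + R) = -2 + (0*R + R) = -2 + (0 + R) = -2 + R)
(v(f(4), 4)*44)*(-5) - V = ((-2 + 4)*44)*(-5) - 1*63948 = (2*44)*(-5) - 63948 = 88*(-5) - 63948 = -440 - 63948 = -64388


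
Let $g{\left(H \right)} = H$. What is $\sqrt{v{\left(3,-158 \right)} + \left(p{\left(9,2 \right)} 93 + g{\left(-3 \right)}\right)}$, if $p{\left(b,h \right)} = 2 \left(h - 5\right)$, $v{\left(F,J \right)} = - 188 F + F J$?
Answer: $i \sqrt{1599} \approx 39.987 i$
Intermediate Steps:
$p{\left(b,h \right)} = -10 + 2 h$ ($p{\left(b,h \right)} = 2 \left(-5 + h\right) = -10 + 2 h$)
$\sqrt{v{\left(3,-158 \right)} + \left(p{\left(9,2 \right)} 93 + g{\left(-3 \right)}\right)} = \sqrt{3 \left(-188 - 158\right) + \left(\left(-10 + 2 \cdot 2\right) 93 - 3\right)} = \sqrt{3 \left(-346\right) + \left(\left(-10 + 4\right) 93 - 3\right)} = \sqrt{-1038 - 561} = \sqrt{-1599} = i \sqrt{1599}$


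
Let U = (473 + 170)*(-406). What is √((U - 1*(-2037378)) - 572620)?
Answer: 10*√12037 ≈ 1097.1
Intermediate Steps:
U = -261058 (U = 643*(-406) = -261058)
√((U - 1*(-2037378)) - 572620) = √((-261058 - 1*(-2037378)) - 572620) = √((-261058 + 2037378) - 572620) = √(1776320 - 572620) = √1203700 = 10*√12037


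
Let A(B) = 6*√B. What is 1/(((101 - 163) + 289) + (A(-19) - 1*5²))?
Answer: 101/20744 - 3*I*√19/20744 ≈ 0.0048689 - 0.00063038*I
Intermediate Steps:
1/(((101 - 163) + 289) + (A(-19) - 1*5²)) = 1/(((101 - 163) + 289) + (6*√(-19) - 1*5²)) = 1/((-62 + 289) + (6*(I*√19) - 1*25)) = 1/(227 + (6*I*√19 - 25)) = 1/(227 + (-25 + 6*I*√19)) = 1/(202 + 6*I*√19)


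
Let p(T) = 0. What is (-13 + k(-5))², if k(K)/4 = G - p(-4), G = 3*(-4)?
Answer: 3721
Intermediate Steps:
G = -12
k(K) = -48 (k(K) = 4*(-12 - 1*0) = 4*(-12 + 0) = 4*(-12) = -48)
(-13 + k(-5))² = (-13 - 48)² = (-61)² = 3721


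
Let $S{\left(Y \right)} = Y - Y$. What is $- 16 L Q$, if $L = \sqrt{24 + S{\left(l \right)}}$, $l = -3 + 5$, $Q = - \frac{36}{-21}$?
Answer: $- \frac{384 \sqrt{6}}{7} \approx -134.37$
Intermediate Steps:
$Q = \frac{12}{7}$ ($Q = \left(-36\right) \left(- \frac{1}{21}\right) = \frac{12}{7} \approx 1.7143$)
$l = 2$
$S{\left(Y \right)} = 0$
$L = 2 \sqrt{6}$ ($L = \sqrt{24 + 0} = \sqrt{24} = 2 \sqrt{6} \approx 4.899$)
$- 16 L Q = - 16 \cdot 2 \sqrt{6} \cdot \frac{12}{7} = - 32 \sqrt{6} \cdot \frac{12}{7} = - \frac{384 \sqrt{6}}{7}$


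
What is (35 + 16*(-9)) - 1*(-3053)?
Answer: 2944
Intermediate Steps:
(35 + 16*(-9)) - 1*(-3053) = (35 - 144) + 3053 = -109 + 3053 = 2944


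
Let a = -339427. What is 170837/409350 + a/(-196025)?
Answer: 1379462123/641942670 ≈ 2.1489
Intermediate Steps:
170837/409350 + a/(-196025) = 170837/409350 - 339427/(-196025) = 170837*(1/409350) - 339427*(-1/196025) = 170837/409350 + 339427/196025 = 1379462123/641942670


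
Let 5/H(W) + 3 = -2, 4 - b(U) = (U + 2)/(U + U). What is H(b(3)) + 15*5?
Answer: 74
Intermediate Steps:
b(U) = 4 - (2 + U)/(2*U) (b(U) = 4 - (U + 2)/(U + U) = 4 - (2 + U)/(2*U))
H(W) = -1 (H(W) = 5/(-3 - 2) = 5/(-5) = 5*(-1/5) = -1)
H(b(3)) + 15*5 = -1 + 15*5 = -1 + 75 = 74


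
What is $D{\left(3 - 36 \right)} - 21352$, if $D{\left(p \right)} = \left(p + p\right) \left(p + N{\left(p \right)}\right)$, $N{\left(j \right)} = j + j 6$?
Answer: $-3928$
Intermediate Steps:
$N{\left(j \right)} = 7 j$ ($N{\left(j \right)} = j + 6 j = 7 j$)
$D{\left(p \right)} = 16 p^{2}$ ($D{\left(p \right)} = \left(p + p\right) \left(p + 7 p\right) = 2 p 8 p = 16 p^{2}$)
$D{\left(3 - 36 \right)} - 21352 = 16 \left(3 - 36\right)^{2} - 21352 = 16 \left(-33\right)^{2} - 21352 = 16 \cdot 1089 - 21352 = 17424 - 21352 = -3928$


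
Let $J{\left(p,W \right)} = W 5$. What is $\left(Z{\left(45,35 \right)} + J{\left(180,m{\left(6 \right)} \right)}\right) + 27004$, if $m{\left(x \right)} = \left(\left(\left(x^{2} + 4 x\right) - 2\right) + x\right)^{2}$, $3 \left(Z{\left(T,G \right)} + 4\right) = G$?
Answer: $\frac{142475}{3} \approx 47492.0$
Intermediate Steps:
$Z{\left(T,G \right)} = -4 + \frac{G}{3}$
$m{\left(x \right)} = \left(-2 + x^{2} + 5 x\right)^{2}$ ($m{\left(x \right)} = \left(\left(-2 + x^{2} + 4 x\right) + x\right)^{2} = \left(-2 + x^{2} + 5 x\right)^{2}$)
$J{\left(p,W \right)} = 5 W$
$\left(Z{\left(45,35 \right)} + J{\left(180,m{\left(6 \right)} \right)}\right) + 27004 = \left(\left(-4 + \frac{1}{3} \cdot 35\right) + 5 \left(-2 + 6^{2} + 5 \cdot 6\right)^{2}\right) + 27004 = \left(\left(-4 + \frac{35}{3}\right) + 5 \left(-2 + 36 + 30\right)^{2}\right) + 27004 = \left(\frac{23}{3} + 5 \cdot 64^{2}\right) + 27004 = \left(\frac{23}{3} + 5 \cdot 4096\right) + 27004 = \left(\frac{23}{3} + 20480\right) + 27004 = \frac{61463}{3} + 27004 = \frac{142475}{3}$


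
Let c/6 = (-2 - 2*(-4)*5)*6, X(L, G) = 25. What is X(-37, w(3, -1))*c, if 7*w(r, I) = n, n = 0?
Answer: 34200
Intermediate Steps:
w(r, I) = 0 (w(r, I) = (1/7)*0 = 0)
c = 1368 (c = 6*((-2 - 2*(-4)*5)*6) = 6*((-2 + 8*5)*6) = 6*((-2 + 40)*6) = 6*(38*6) = 6*228 = 1368)
X(-37, w(3, -1))*c = 25*1368 = 34200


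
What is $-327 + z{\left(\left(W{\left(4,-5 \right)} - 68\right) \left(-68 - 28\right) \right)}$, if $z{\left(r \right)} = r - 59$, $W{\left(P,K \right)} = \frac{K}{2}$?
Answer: $6382$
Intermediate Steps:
$W{\left(P,K \right)} = \frac{K}{2}$ ($W{\left(P,K \right)} = K \frac{1}{2} = \frac{K}{2}$)
$z{\left(r \right)} = -59 + r$
$-327 + z{\left(\left(W{\left(4,-5 \right)} - 68\right) \left(-68 - 28\right) \right)} = -327 - \left(59 - \left(\frac{1}{2} \left(-5\right) - 68\right) \left(-68 - 28\right)\right) = -327 - \left(59 - \left(- \frac{5}{2} - 68\right) \left(-96\right)\right) = -327 - -6709 = -327 + \left(-59 + 6768\right) = -327 + 6709 = 6382$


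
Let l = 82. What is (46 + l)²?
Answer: 16384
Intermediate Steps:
(46 + l)² = (46 + 82)² = 128² = 16384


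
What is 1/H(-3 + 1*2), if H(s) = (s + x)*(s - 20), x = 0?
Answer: 1/21 ≈ 0.047619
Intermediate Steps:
H(s) = s*(-20 + s) (H(s) = (s + 0)*(s - 20) = s*(-20 + s))
1/H(-3 + 1*2) = 1/((-3 + 1*2)*(-20 + (-3 + 1*2))) = 1/((-3 + 2)*(-20 + (-3 + 2))) = 1/(-(-20 - 1)) = 1/(-1*(-21)) = 1/21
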